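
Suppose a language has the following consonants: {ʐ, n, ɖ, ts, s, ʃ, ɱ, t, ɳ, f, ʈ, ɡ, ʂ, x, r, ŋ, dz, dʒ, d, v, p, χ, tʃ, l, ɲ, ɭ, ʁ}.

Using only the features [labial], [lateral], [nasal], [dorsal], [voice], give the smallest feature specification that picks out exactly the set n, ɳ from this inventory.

[+nasal, -labial, -dorsal]

The class [+nasal], [-labial], [-dorsal] has exactly /n, ɳ/ as its extension in this inventory. No smaller conjunction from the listed features achieves this: [-labial, -dorsal] alone would also admit /ʐ, ɖ, ts, s, …/; [+nasal, -dorsal] alone would also admit /ɱ/; [+nasal, -labial] alone would also admit /ŋ, ɲ/; and checking the remaining two-feature bundles turns up none with this extension.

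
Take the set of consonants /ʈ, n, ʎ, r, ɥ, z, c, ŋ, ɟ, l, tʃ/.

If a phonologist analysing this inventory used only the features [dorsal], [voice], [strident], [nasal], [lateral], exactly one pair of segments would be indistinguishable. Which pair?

Both /ɥ/ and /ɟ/ are [+dorsal], [+voice], [−strident], [−nasal], [−lateral]. Since the list omits [sonorant], [continuant], [labial] and [round] — which do distinguish the labial-palatal glide from the voiced palatal stop — this pair collapses; all other pairs remain distinct.

ɥ, ɟ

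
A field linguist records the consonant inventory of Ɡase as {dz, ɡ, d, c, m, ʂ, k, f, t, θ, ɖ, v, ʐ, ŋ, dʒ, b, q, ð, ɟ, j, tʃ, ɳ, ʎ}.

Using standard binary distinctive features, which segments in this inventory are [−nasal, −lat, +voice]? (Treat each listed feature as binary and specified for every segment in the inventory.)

First, the [−nasal] segments are /dz, ɡ, d, c, ʂ, k, f, t, θ, ɖ, v, ʐ, dʒ, b, q, ð, ɟ, j, tʃ, ʎ/.
Among these, [−lateral] gives /dz, ɡ, d, c, ʂ, k, f, t, θ, ɖ, v, ʐ, dʒ, b, q, ð, ɟ, j, tʃ/.
Then [+voice] leaves /dz, ɡ, d, ɖ, v, ʐ, dʒ, b, ð, ɟ, j/.

dz, ɡ, d, ɖ, v, ʐ, dʒ, b, ð, ɟ, j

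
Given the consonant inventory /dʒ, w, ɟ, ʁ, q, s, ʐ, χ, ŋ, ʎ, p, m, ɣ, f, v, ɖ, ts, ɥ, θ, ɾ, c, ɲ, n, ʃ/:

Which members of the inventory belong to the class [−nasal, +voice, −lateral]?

dʒ, w, ɟ, ʁ, ʐ, ɣ, v, ɖ, ɥ, ɾ

Eliminate segments failing any feature: /q, s, χ, p, f, ts, θ, c, ʃ/ are [−voice]; /ŋ, m, ɲ, n/ are [+nasal]; /ʎ/ is [+lateral]. The remaining /dʒ, w, ɟ, ʁ, ʐ, ɣ, v, ɖ, ɥ, ɾ/ satisfy [−nasal], [+voice], [−lateral].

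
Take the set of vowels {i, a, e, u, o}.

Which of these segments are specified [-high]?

a, e, o

The [-high] segments here are /a, e, o/; the remaining /i, u/ are [+high].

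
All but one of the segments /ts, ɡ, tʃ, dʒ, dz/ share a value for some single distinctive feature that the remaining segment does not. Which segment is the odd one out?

ɡ

The remaining segments after removing /ɡ/ share [+delayed release]; /ɡ/ (voiced velar stop) is [−delayed release]. For every other candidate removal, the leftover set fails to share any single feature value that the removed segment lacks.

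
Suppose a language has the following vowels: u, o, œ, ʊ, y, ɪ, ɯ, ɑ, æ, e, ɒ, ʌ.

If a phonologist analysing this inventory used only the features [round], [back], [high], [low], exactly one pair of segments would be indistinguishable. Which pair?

/u/ (high back rounded tense vowel) and /ʊ/ (high back rounded lax vowel) are both [+round], [+back], [+high], [-low], so none of the listed features separates them. (They do differ in [tense], which is not among the given features.) Every other pair in the inventory differs on at least one listed feature.

u, ʊ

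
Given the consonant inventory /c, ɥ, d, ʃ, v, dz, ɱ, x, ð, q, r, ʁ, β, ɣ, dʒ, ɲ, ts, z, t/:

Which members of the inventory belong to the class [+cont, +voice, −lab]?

ð, r, ʁ, ɣ, z

Checking each segment against [+continuant], [+voice], [−labial]: /ð/ (voiced dental fricative), /r/ (alveolar trill), /ʁ/ (voiced uvular fricative), /ɣ/ (voiced velar fricative), /z/ (voiced alveolar fricative) satisfy every feature; every other segment in the inventory fails at least one.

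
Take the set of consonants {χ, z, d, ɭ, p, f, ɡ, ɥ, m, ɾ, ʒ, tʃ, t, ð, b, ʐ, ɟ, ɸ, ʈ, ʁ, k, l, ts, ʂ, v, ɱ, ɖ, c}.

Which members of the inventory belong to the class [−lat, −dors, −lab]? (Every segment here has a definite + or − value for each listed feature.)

z, d, ɾ, ʒ, tʃ, t, ð, ʐ, ʈ, ts, ʂ, ɖ

Checking each segment against [−lateral], [−dorsal], [−labial]: /z/ (voiced alveolar fricative), /d/ (voiced alveolar stop), /ɾ/ (alveolar tap), /ʒ/ (voiced postalveolar fricative), /tʃ/ (voiceless postalveolar affricate), /t/ (voiceless alveolar stop), among others, satisfy every feature; every other segment in the inventory fails at least one.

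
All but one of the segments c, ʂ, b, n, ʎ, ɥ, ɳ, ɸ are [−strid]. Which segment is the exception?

ʂ

/ɥ, ʎ, c, n, ɳ, b, ɸ/ are all [−strident]; /ʂ/ (voiceless retroflex fricative) is [+strident].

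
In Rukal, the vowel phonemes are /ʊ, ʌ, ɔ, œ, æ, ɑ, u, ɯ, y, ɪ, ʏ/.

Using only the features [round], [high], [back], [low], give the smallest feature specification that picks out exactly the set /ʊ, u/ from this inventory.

Every target segment is [+high], [+back], [+round]; each remaining inventory member fails at least one of these. Each conjunct is needed — [+back, +round] alone would also admit /ɔ/; [+high, +round] alone would also admit /y, ʏ/; [+high, +back] alone would also admit /ɯ/ — and no other combination of two listed features has exactly this extension, so three is the minimum.

[+high, +back, +round]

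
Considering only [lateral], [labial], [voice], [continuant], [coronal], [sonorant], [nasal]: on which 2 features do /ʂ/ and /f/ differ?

The two segments share [−lateral], [−voice], [+continuant], [−sonorant], [−nasal]. The only features from the list on which they differ: /ʂ/ is [−labial] while /f/ is [+labial]; /ʂ/ is [+coronal] while /f/ is [−coronal].

[labial], [coronal]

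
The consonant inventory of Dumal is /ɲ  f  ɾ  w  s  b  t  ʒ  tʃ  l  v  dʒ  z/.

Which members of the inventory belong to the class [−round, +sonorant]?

The [−round] segments are /ɲ, f, ɾ, s, b, t, ʒ, tʃ, l, v, dʒ, z/.
Of those, [+sonorant] leaves /ɲ, ɾ, l/.

ɲ, ɾ, l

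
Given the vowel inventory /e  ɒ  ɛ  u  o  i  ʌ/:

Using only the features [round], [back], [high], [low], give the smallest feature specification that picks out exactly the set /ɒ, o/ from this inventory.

The class [-high], [+round] has exactly /ɒ, o/ as its extension in this inventory. No smaller conjunction from the listed features achieves this: [+round] alone would also admit /u/; [-high] alone would also admit /e, ɛ, ʌ/; and checking the remaining single features turns up none with this extension.

[-high, +round]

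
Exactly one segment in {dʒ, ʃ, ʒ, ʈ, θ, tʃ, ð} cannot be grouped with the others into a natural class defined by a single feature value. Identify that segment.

The remaining segments after removing /ʈ/ share [+distributed]; /ʈ/ (voiceless retroflex stop) is [−distributed]. For every other candidate removal, the leftover set fails to share any single feature value that the removed segment lacks.

ʈ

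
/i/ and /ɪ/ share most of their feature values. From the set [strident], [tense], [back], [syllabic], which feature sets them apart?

[tense]

/i/ is the high front unrounded tense vowel and /ɪ/ is the high front unrounded lax vowel. Both are [−strident], [−back], [+syllabic]. /i/ is [+tense] while /ɪ/ is [−tense], so the distinguishing feature is [tense].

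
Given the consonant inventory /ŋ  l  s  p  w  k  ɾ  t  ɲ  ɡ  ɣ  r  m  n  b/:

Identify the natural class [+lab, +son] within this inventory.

Eliminate segments failing any feature: /ŋ, l, s, k, ɾ, t, ɲ, ɡ, ɣ, r, n/ are [−labial]; /p, b/ are [−sonorant]. The remaining /w, m/ satisfy [+labial], [+sonorant].

w, m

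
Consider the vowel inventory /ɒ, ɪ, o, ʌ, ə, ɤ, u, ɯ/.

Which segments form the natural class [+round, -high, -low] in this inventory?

First, the [+round] segments are /ɒ, o, u/.
Within that set, [-high] gives /ɒ, o/.
Of those, [-low] leaves /o/.

o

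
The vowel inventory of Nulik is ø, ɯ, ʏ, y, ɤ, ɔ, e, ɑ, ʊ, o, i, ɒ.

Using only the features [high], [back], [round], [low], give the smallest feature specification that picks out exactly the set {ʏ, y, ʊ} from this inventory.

The class [+high], [+round] has exactly /ʏ, y, ʊ/ as its extension in this inventory. No smaller conjunction from the listed features achieves this: [+round] alone would also admit /ø, ɔ, o, ɒ/; [+high] alone would also admit /ɯ, i/; and checking the remaining single features turns up none with this extension.

[+high, +round]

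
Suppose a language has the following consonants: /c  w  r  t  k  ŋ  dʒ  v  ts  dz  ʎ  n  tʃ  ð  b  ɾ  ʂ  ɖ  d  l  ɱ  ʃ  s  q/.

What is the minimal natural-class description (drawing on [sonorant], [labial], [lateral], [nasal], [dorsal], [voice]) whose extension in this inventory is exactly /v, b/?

[−sonorant, +labial]

Every target segment is [−sonorant], [+labial]; each remaining inventory member fails at least one of these. Each conjunct is needed — [+labial] alone would also admit /w, ɱ/; [−sonorant] alone would also admit /c, t, k, dʒ, …/ — and no other single listed feature has exactly this extension, so two is the minimum.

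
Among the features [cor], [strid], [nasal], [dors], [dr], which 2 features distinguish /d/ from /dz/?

[strident], [delayed release]

/d/ (voiced alveolar stop) and /dz/ (voiced alveolar affricate) agree on [+coronal], [-nasal], [-dorsal]. They differ on [strident] (/d/ [-], /dz/ [+]), [delayed release] (/d/ [-], /dz/ [+]).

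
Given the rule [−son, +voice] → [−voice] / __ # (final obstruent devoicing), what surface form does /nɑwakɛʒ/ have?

The only segment in the rule's environment that also matches [−son, +voice] is /ʒ/. Applying [−voice] turns the voiced postalveolar fricative into /ʃ/ (voiceless postalveolar fricative), giving [nɑwakɛʃ].

[nɑwakɛʃ]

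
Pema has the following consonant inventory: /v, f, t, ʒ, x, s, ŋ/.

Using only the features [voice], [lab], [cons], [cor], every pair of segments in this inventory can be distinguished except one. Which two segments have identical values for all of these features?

Both /s/ and /t/ are [−voice], [−labial], [+consonantal], [+coronal]. Since the list omits [continuant] and [strident] — which do distinguish the voiceless alveolar fricative from the voiceless alveolar stop — this pair collapses; all other pairs remain distinct.

s, t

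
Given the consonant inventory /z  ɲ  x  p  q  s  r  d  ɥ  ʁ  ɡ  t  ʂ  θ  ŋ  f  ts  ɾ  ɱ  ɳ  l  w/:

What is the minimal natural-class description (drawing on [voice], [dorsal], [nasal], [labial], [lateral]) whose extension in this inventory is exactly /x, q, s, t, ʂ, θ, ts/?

/x, q, s, t, ʂ, θ, ts/ are all [-voice], [-labial], and no other segment in the inventory matches both values. Dropping any one of them over-generates: [-labial] alone would also admit /z, ɲ, r, d, …/; [-voice] alone would also admit /p, f/. No other single listed feature picks out exactly this set either, so fewer than two features will not do.

[-voice, -labial]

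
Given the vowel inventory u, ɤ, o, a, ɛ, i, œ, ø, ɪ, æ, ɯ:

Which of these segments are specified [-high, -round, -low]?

ɤ, ɛ

Checking each segment against [-high], [-round], [-low]: /ɤ/ (mid back unrounded tense vowel), /ɛ/ (mid front unrounded lax vowel) satisfy every feature; every other segment in the inventory fails at least one.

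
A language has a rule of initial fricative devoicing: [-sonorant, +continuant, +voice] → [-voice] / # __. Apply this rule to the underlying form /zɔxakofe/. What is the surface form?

/z/ satisfies [-sonorant, +continuant, +voice] and sits in # __. The [-voice] counterpart of the voiced alveolar fricative is /s/. Other segments in /zɔxakofe/ either fail the structural description or are not in the environment, so the surface form is [sɔxakofe].

[sɔxakofe]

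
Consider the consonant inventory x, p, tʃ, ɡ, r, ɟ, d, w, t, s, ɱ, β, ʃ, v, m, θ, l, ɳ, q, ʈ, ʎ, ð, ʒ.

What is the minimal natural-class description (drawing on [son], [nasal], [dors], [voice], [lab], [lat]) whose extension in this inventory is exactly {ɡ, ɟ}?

/ɡ, ɟ/ are all [−sonorant], [+voice], [+dorsal], and no other segment in the inventory matches all three values. Dropping any one of them over-generates: [+voice, +dorsal] alone would also admit /w, ʎ/; [−sonorant, +dorsal] alone would also admit /x, q/; [−sonorant, +voice] alone would also admit /d, β, v, ð, …/. No other combination of two listed features picks out exactly this set either, so fewer than three features will not do.

[−son, +voice, +dors]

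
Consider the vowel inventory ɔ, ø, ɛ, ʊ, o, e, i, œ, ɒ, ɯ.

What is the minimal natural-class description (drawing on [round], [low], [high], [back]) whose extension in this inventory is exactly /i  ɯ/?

[+high, −round]

Every target segment is [+high], [−round]; each remaining inventory member fails at least one of these. Each conjunct is needed — [−round] alone would also admit /ɛ, e/; [+high] alone would also admit /ʊ/ — and no other single listed feature has exactly this extension, so two is the minimum.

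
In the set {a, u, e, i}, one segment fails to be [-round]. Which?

u

/u/ is the high back rounded tense vowel, which is [+round]; the rest — /a, e, i/ — are [-round].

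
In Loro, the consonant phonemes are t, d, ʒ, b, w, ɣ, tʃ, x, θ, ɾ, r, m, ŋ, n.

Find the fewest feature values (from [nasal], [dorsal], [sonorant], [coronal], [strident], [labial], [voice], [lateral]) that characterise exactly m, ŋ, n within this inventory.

The target set is precisely the extension of [+nasal] in this inventory.

[+nasal]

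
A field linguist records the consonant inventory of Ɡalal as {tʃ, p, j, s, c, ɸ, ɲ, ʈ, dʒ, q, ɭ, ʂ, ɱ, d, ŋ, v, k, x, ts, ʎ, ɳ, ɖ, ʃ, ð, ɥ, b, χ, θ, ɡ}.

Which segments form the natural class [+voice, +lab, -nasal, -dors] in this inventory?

First, the [+voice] segments are /j, ɲ, dʒ, ɭ, ɱ, d, ŋ, v, ʎ, ɳ, ɖ, ð, ɥ, b, ɡ/.
Of those, [+labial] gives /ɱ, v, ɥ, b/.
Among these, [-nasal] gives /v, ɥ, b/.
Within that set, [-dorsal] leaves /v, b/.

v, b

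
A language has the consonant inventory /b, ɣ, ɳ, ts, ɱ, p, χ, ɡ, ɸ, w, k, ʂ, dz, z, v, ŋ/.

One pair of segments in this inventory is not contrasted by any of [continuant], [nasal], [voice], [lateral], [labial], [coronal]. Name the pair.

w, v

/w/ (labial-velar glide) and /v/ (voiced labiodental fricative) are both [+continuant], [−nasal], [+voice], [−lateral], [+labial], [−coronal], so none of the listed features separates them. (They do differ in [sonorant], [round] and [dorsal], which are not among the given features.) Every other pair in the inventory differs on at least one listed feature.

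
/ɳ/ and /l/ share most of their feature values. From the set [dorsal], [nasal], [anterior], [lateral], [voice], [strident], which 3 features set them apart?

[nasal], [lateral], [anterior]

/ɳ/ is the retroflex nasal and /l/ is the alveolar lateral approximant. Both are [−dorsal], [+voice], [−strident]. /ɳ/ is [+nasal] while /l/ is [−nasal]; /ɳ/ is [−lateral] while /l/ is [+lateral]; /ɳ/ is [−anterior] while /l/ is [+anterior], so the distinguishing features are [nasal], [lateral], [anterior].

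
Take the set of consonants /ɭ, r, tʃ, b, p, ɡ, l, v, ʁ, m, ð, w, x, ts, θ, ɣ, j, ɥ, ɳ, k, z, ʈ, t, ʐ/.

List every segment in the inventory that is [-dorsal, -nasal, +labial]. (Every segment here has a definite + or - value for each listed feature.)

Checking each segment against [-dorsal], [-nasal], [+labial]: /b/ (voiced bilabial stop), /p/ (voiceless bilabial stop), /v/ (voiced labiodental fricative) satisfy every feature; every other segment in the inventory fails at least one.

b, p, v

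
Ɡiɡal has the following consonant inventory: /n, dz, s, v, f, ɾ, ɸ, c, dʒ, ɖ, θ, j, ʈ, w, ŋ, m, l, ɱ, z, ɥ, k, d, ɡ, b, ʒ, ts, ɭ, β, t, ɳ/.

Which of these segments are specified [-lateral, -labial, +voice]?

Checking each segment against [-lateral], [-labial], [+voice]: /n/ (alveolar nasal), /dz/ (voiced alveolar affricate), /ɾ/ (alveolar tap), /dʒ/ (voiced postalveolar affricate), /ɖ/ (voiced retroflex stop), /j/ (palatal glide), among others, satisfy every feature; every other segment in the inventory fails at least one.

n, dz, ɾ, dʒ, ɖ, j, ŋ, z, d, ɡ, ʒ, ɳ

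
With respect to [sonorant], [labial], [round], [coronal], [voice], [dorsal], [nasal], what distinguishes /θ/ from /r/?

The two segments share [−labial], [−round], [+coronal], [−dorsal], [−nasal]. The only features from the list on which they differ: /θ/ is [−sonorant] while /r/ is [+sonorant]; /θ/ is [−voice] while /r/ is [+voice].

[sonorant], [voice]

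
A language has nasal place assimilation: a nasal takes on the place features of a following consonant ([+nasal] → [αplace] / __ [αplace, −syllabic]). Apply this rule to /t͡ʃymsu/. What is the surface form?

In /t͡ʃymsu/, the nasal /m/ precedes /s/, which is [+coronal]. The nasal assimilates in place, becoming the [+coronal] nasal /n/. The surface form is [t͡ʃynsu].

[t͡ʃynsu]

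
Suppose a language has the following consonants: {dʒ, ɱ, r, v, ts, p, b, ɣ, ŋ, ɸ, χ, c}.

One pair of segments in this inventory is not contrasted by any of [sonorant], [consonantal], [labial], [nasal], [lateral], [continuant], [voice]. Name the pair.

c, ts

Both /c/ and /ts/ are [-sonorant], [+consonantal], [-labial], [-nasal], [-lateral], [-continuant], [-voice]. Since the list omits [strident], [delayed release] and [dorsal] — which do distinguish the voiceless palatal stop from the voiceless alveolar affricate — this pair collapses; all other pairs remain distinct.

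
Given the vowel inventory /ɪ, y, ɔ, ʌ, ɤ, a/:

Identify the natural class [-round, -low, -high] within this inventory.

ʌ, ɤ

Among the inventory, the [-round] segments are /ɪ, ʌ, ɤ, a/.
Within that set, [-low] gives /ɪ, ʌ, ɤ/.
Among these, [-high] leaves /ʌ, ɤ/.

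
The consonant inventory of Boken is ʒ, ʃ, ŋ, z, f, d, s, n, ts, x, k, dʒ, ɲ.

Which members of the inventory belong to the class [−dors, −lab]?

Checking each segment against [−dorsal], [−labial]: /ʒ/ (voiced postalveolar fricative), /ʃ/ (voiceless postalveolar fricative), /z/ (voiced alveolar fricative), /d/ (voiced alveolar stop), /s/ (voiceless alveolar fricative), /n/ (alveolar nasal), among others, satisfy every feature; every other segment in the inventory fails at least one.

ʒ, ʃ, z, d, s, n, ts, dʒ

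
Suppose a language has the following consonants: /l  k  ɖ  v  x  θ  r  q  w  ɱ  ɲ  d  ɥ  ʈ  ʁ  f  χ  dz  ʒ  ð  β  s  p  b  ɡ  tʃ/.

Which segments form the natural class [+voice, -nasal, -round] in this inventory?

l, ɖ, v, r, d, ʁ, dz, ʒ, ð, β, b, ɡ

The [+voice] segments are /l, ɖ, v, r, w, ɱ, ɲ, d, ɥ, ʁ, dz, ʒ, ð, β, b, ɡ/.
Then [-nasal] gives /l, ɖ, v, r, w, d, ɥ, ʁ, dz, ʒ, ð, β, b, ɡ/.
Intersecting with [-round] leaves /l, ɖ, v, r, d, ʁ, dz, ʒ, ð, β, b, ɡ/.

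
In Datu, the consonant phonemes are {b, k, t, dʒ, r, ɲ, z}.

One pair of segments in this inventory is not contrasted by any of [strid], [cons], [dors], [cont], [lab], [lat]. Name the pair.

/k/ (voiceless velar stop) and /ɲ/ (palatal nasal) are both [−strident], [+consonantal], [+dorsal], [−continuant], [−labial], [−lateral], so none of the listed features separates them. (They do differ in [sonorant], [voice], [nasal] and [back], which are not among the given features.) Every other pair in the inventory differs on at least one listed feature.

k, ɲ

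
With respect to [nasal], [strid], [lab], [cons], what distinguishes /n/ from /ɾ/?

The two segments share [-strident], [-labial], [+consonantal]. The only feature from the list on which they differ: /n/ is [+nasal] while /ɾ/ is [-nasal].

[nasal]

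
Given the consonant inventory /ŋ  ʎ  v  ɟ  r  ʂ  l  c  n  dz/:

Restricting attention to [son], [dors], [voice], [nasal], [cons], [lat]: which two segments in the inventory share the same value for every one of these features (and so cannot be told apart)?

dz, v

On the given features, /dz/ and /v/ have an identical profile: [−sonorant], [−dorsal], [+voice], [−nasal], [+consonantal], [−lateral]. No other two segments in the inventory coincide on all 6 features. (They do differ in [continuant], [labial] and [coronal], which are not among the given features.)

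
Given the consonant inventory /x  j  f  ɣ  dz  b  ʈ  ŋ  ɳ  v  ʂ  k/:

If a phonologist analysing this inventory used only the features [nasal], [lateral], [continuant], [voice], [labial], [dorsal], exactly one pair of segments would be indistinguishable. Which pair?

ɣ, j

/ɣ/ (voiced velar fricative) and /j/ (palatal glide) are both [-nasal], [-lateral], [+continuant], [+voice], [-labial], [+dorsal], so none of the listed features separates them. (They do differ in [sonorant] and [back], which are not among the given features.) Every other pair in the inventory differs on at least one listed feature.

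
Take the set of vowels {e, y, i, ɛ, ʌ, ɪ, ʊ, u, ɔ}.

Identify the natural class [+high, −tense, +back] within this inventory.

Eliminate segments failing any feature: /e, ɛ, ʌ, ɔ/ are [−high]; /y, i, u/ are [+tense]; /ɪ/ is [−back]. The remaining /ʊ/ satisfy [+high], [−tense], [+back].

ʊ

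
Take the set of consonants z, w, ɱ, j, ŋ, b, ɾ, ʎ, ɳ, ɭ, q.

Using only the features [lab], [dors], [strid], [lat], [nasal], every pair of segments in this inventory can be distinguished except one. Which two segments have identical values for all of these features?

On the given features, /q/ and /j/ have an identical profile: [-labial], [+dorsal], [-strident], [-lateral], [-nasal]. No other two segments in the inventory coincide on all 5 features. (They do differ in [sonorant], [voice], [continuant], [high] and [back], which are not among the given features.)

q, j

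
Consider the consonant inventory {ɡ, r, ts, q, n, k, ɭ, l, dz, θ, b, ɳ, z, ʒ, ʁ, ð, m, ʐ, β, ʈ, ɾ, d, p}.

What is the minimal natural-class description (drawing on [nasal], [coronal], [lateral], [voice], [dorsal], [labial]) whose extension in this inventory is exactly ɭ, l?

[+lateral]

The target set is precisely the extension of [+lateral] in this inventory.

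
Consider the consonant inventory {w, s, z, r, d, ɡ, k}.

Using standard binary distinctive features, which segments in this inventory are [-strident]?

w, r, d, ɡ, k

The [-strident] segments here are /w, r, d, ɡ, k/; the remaining /s, z/ are [+strident].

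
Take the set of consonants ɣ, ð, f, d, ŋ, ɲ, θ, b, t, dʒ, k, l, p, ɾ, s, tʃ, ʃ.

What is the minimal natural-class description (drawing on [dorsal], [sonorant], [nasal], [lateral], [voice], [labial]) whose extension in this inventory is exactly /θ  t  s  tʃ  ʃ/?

[−voice, −labial, −dorsal]

The class [−voice], [−labial], [−dorsal] has exactly /θ, t, s, tʃ, ʃ/ as its extension in this inventory. No smaller conjunction from the listed features achieves this: [−labial, −dorsal] alone would also admit /ð, d, dʒ, l, …/; [−voice, −dorsal] alone would also admit /f, p/; [−voice, −labial] alone would also admit /k/; and checking the remaining two-feature bundles turns up none with this extension.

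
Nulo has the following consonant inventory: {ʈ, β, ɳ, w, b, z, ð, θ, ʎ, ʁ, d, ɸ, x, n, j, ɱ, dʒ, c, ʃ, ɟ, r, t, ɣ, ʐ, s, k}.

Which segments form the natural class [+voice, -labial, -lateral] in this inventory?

The [+voice] segments are /β, ɳ, w, b, z, ð, ʎ, ʁ, d, n, j, ɱ, dʒ, ɟ, r, ɣ, ʐ/.
Then [-labial] gives /ɳ, z, ð, ʎ, ʁ, d, n, j, dʒ, ɟ, r, ɣ, ʐ/.
Then [-lateral] leaves /ɳ, z, ð, ʁ, d, n, j, dʒ, ɟ, r, ɣ, ʐ/.

ɳ, z, ð, ʁ, d, n, j, dʒ, ɟ, r, ɣ, ʐ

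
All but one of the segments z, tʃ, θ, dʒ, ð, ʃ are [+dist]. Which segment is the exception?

z

Every segment except /z/ is [+distributed]. /z/ (voiced alveolar fricative) is [−distributed], so it is the exception.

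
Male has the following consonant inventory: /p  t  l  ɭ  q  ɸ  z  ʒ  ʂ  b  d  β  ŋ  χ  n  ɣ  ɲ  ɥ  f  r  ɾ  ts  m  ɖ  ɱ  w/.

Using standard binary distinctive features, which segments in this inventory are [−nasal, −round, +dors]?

Checking each segment against [−nasal], [−round], [+dorsal]: /q/ (voiceless uvular stop), /χ/ (voiceless uvular fricative), /ɣ/ (voiced velar fricative) satisfy every feature; every other segment in the inventory fails at least one.

q, χ, ɣ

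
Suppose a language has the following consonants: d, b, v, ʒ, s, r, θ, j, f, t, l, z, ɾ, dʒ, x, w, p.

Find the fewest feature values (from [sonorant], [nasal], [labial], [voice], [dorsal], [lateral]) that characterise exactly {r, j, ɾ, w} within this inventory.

Every target segment is [+sonorant], [−lateral]; each remaining inventory member fails at least one of these. Each conjunct is needed — [−lateral] alone would also admit /d, b, v, ʒ, …/; [+sonorant] alone would also admit /l/ — and no other single listed feature has exactly this extension, so two is the minimum.

[+sonorant, −lateral]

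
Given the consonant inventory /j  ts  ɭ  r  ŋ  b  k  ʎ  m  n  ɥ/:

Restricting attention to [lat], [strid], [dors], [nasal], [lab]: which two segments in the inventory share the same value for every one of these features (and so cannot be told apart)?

Both /k/ and /j/ are [−lateral], [−strident], [+dorsal], [−nasal], [−labial]. Since the list omits [sonorant], [voice], [continuant] and [back] — which do distinguish the voiceless velar stop from the palatal glide — this pair collapses; all other pairs remain distinct.

k, j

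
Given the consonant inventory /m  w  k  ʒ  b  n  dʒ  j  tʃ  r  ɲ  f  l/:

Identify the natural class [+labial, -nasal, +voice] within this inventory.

Eliminate segments failing any feature: /m/ is [+nasal]; /k, ʒ, n, dʒ, j, tʃ, r, ɲ, l/ are [-labial]; /f/ is [-voice]. The remaining /w, b/ satisfy [+labial], [-nasal], [+voice].

w, b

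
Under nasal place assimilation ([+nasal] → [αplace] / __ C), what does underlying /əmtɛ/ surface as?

The only nasal preceding a consonant is /m/ before /t/. /t/ is [+coronal], so /m/ → /n/, giving [əntɛ].

[əntɛ]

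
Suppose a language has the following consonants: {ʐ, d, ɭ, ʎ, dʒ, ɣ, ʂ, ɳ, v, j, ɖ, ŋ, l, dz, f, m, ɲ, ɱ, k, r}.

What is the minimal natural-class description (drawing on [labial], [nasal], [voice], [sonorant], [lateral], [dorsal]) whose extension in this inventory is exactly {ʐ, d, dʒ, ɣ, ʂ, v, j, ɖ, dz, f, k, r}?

/ʐ, d, dʒ, ɣ, ʂ, v, j, ɖ, dz, f, k, r/ are all [-nasal], [-lateral], and no other segment in the inventory matches both values. Dropping any one of them over-generates: [-lateral] alone would also admit /ɳ, ŋ, m, ɲ, …/; [-nasal] alone would also admit /ɭ, ʎ, l/. No other single listed feature picks out exactly this set either, so fewer than two features will not do.

[-nasal, -lateral]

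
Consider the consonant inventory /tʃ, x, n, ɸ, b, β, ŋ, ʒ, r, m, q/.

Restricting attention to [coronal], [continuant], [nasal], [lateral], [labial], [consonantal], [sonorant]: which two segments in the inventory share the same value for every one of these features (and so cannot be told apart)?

/β/ (voiced bilabial fricative) and /ɸ/ (voiceless bilabial fricative) are both [−coronal], [+continuant], [−nasal], [−lateral], [+labial], [+consonantal], [−sonorant], so none of the listed features separates them. (They do differ in [voice], which is not among the given features.) Every other pair in the inventory differs on at least one listed feature.

β, ɸ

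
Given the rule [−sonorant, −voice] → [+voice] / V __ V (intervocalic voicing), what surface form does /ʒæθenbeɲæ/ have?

[ʒæðenbeɲæ]

Only /θ/ occurs between two vowels (/æ/ __ /e/) and matches the structural description. It is a voiceless dental fricative, so [−sonorant, −voice] holds; changing it to [+voice] with all other features held fixed yields /ð/ (voiced dental fricative). No other segment meets both the structural description and the environment, so the output is [ʒæðenbeɲæ].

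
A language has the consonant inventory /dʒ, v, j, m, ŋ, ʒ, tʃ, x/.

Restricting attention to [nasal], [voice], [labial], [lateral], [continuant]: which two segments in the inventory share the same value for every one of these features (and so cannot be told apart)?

ʒ, j

/ʒ/ (voiced postalveolar fricative) and /j/ (palatal glide) are both [-nasal], [+voice], [-labial], [-lateral], [+continuant], so none of the listed features separates them. (They do differ in [sonorant], [strident] and [dorsal], which are not among the given features.) Every other pair in the inventory differs on at least one listed feature.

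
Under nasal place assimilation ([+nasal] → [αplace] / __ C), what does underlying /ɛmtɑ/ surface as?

The only nasal preceding a consonant is /m/ before /t/. /t/ is [+coronal], so /m/ → /n/, giving [ɛntɑ].

[ɛntɑ]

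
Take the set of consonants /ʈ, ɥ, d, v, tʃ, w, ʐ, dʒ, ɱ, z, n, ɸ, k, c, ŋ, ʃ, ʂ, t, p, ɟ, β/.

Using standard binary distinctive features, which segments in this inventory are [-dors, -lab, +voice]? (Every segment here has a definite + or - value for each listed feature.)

d, ʐ, dʒ, z, n

Eliminate segments failing any feature: /ʈ, tʃ, ʃ, ʂ, t/ are [-voice]; /ɥ, w, k, c, ŋ, ɟ/ are [+dorsal]; /v, ɱ, ɸ, p, β/ are [+labial]. The remaining /d, ʐ, dʒ, z, n/ satisfy [-dorsal], [-labial], [+voice].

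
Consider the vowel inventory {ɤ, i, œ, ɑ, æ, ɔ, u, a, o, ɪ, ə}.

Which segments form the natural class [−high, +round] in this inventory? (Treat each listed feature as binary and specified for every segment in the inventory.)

œ, ɔ, o

Checking each segment against [−high], [+round]: /œ/ (mid front rounded lax vowel), /ɔ/ (mid back rounded lax vowel), /o/ (mid back rounded tense vowel) satisfy every feature; every other segment in the inventory fails at least one.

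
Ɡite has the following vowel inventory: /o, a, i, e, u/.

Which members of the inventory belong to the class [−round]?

The feature [round] marks segments produced with lip rounding. In this inventory /a, i, e/ lack that property, so they are [−round]; /o, u/ are [+round].

a, i, e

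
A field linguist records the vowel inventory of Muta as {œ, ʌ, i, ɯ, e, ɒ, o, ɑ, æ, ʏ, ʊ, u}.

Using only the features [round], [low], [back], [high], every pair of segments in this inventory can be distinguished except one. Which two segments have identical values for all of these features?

/ʊ/ (high back rounded lax vowel) and /u/ (high back rounded tense vowel) are both [+round], [−low], [+back], [+high], so none of the listed features separates them. (They do differ in [tense], which is not among the given features.) Every other pair in the inventory differs on at least one listed feature.

ʊ, u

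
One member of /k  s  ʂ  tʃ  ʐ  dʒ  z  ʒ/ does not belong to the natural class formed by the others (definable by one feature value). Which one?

[strident] (equivalently [coronal], [dorsal]) groups all but one: /ʂ, ʐ, ʒ, s, z, tʃ, dʒ/ share [+strident] while /k/ (voiceless velar stop) alone is [−strident]. Removing any other segment would not leave a single-feature class that excludes it.

k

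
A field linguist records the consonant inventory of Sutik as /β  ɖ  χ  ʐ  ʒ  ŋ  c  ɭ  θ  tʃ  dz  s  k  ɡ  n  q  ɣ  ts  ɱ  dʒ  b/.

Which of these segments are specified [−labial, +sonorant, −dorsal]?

ɭ, n

Eliminate segments failing any feature: /β, ɱ, b/ are [+labial]; /ɖ, χ, ʐ, ʒ, c, θ, tʃ, dz, s, k, ɡ, q, ɣ, ts, dʒ/ are [−sonorant]; /ŋ/ is [+dorsal]. The remaining /ɭ, n/ satisfy [−labial], [+sonorant], [−dorsal].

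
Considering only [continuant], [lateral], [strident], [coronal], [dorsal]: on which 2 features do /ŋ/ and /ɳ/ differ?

[coronal], [dorsal]

/ŋ/ (velar nasal) and /ɳ/ (retroflex nasal) agree on [-continuant], [-lateral], [-strident]. They differ on [coronal] (/ŋ/ [-], /ɳ/ [+]), [dorsal] (/ŋ/ [+], /ɳ/ [-]).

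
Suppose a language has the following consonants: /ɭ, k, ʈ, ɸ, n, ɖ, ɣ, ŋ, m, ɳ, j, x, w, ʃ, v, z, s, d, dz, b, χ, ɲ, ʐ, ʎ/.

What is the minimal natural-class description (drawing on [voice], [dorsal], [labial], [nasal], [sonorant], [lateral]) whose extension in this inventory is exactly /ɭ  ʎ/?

[+lateral]

Every target segment is [+lateral] and no other inventory member is, so one feature is enough.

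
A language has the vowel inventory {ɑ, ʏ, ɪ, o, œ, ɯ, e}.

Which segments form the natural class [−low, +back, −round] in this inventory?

Eliminate segments failing any feature: /ɑ/ is [+low]; /ʏ, ɪ, œ, e/ are [−back]; /o/ is [+round]. The remaining /ɯ/ satisfy [−low], [+back], [−round].

ɯ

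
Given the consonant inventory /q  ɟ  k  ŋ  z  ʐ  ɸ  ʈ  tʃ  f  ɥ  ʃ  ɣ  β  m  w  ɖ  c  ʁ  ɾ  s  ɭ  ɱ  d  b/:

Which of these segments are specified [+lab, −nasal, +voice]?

ɥ, β, w, b

Eliminate segments failing any feature: /q, ɟ, k, ŋ, z, ʐ, ʈ, tʃ, ʃ, ɣ, ɖ, c, ʁ, ɾ, s, ɭ, d/ are [−labial]; /ɸ, f/ are [−voice]; /m, ɱ/ are [+nasal]. The remaining /ɥ, β, w, b/ satisfy [+labial], [−nasal], [+voice].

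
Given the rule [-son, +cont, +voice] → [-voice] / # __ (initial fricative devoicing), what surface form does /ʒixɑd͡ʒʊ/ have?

Only the initial segment /ʒ/ is both word-initial and matches the structural description. It is a voiced postalveolar fricative, so [-son, +cont, +voice] holds; changing it to [-voice] with all other features held fixed yields /ʃ/ (voiceless postalveolar fricative). No other segment meets both the structural description and the environment, so the output is [ʃixɑd͡ʒʊ].

[ʃixɑd͡ʒʊ]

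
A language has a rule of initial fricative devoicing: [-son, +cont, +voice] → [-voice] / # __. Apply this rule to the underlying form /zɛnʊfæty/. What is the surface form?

Only the initial segment /z/ is both word-initial and matches the structural description. It is a voiced alveolar fricative, so [-son, +cont, +voice] holds; changing it to [-voice] with all other features held fixed yields /s/ (voiceless alveolar fricative). No other segment meets both the structural description and the environment, so the output is [sɛnʊfæty].

[sɛnʊfæty]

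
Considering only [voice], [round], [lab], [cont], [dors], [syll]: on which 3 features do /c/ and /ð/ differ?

/c/ (voiceless palatal stop) and /ð/ (voiced dental fricative) agree on [-round], [-labial], [-syllabic]. They differ on [voice] (/c/ [-], /ð/ [+]), [continuant] (/c/ [-], /ð/ [+]), [dorsal] (/c/ [+], /ð/ [-]).

[voice], [continuant], [dorsal]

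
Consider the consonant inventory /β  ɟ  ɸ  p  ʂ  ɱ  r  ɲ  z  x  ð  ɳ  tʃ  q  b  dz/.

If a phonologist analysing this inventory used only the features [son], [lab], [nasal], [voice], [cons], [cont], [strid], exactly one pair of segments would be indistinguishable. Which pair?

On the given features, /ɲ/ and /ɳ/ have an identical profile: [+sonorant], [−labial], [+nasal], [+voice], [+consonantal], [−continuant], [−strident]. No other two segments in the inventory coincide on all 7 features. (They do differ in [dorsal], which is not among the given features.)

ɲ, ɳ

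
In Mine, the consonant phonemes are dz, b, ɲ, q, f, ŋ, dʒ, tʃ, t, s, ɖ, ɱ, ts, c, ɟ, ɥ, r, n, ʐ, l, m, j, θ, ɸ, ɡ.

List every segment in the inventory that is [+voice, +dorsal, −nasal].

Among the inventory, the [+voice] segments are /dz, b, ɲ, ŋ, dʒ, ɖ, ɱ, ɟ, ɥ, r, n, ʐ, l, m, j, ɡ/.
Then [+dorsal] gives /ɲ, ŋ, ɟ, ɥ, j, ɡ/.
Of those, [−nasal] leaves /ɟ, ɥ, j, ɡ/.

ɟ, ɥ, j, ɡ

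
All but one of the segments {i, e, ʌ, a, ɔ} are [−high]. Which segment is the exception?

Every segment except /i/ is [−high]. /i/ (high front unrounded tense vowel) is [+high], so it is the exception.

i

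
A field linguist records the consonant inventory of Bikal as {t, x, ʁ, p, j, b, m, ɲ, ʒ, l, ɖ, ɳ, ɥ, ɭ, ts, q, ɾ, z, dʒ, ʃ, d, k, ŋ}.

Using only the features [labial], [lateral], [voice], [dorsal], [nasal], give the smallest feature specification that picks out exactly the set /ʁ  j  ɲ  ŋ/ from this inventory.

[+voice, -labial, +dorsal]

/ʁ, j, ɲ, ŋ/ are all [+voice], [-labial], [+dorsal], and no other segment in the inventory matches all three values. Dropping any one of them over-generates: [-labial, +dorsal] alone would also admit /x, q, k/; [+voice, +dorsal] alone would also admit /ɥ/; [+voice, -labial] alone would also admit /ʒ, l, ɖ, ɳ, …/. No other combination of two listed features picks out exactly this set either, so fewer than three features will not do.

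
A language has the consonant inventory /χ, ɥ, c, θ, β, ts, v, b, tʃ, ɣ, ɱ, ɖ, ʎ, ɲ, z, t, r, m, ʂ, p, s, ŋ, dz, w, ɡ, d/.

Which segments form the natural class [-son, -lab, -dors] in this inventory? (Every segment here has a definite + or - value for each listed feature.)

Checking each segment against [-sonorant], [-labial], [-dorsal]: /θ/ (voiceless dental fricative), /ts/ (voiceless alveolar affricate), /tʃ/ (voiceless postalveolar affricate), /ɖ/ (voiced retroflex stop), /z/ (voiced alveolar fricative), /t/ (voiceless alveolar stop), among others, satisfy every feature; every other segment in the inventory fails at least one.

θ, ts, tʃ, ɖ, z, t, ʂ, s, dz, d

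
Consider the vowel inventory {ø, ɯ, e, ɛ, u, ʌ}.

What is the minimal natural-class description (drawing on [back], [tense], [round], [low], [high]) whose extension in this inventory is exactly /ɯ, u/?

[+high]

Every target segment is [+high] and no other inventory member is, so one feature is enough.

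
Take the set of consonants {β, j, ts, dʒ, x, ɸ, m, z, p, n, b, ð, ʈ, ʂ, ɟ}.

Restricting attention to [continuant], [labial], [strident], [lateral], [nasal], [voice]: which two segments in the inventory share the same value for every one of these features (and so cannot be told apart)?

/j/ (palatal glide) and /ð/ (voiced dental fricative) are both [+continuant], [−labial], [−strident], [−lateral], [−nasal], [+voice], so none of the listed features separates them. (They do differ in [sonorant] and [dorsal], which are not among the given features.) Every other pair in the inventory differs on at least one listed feature.

j, ð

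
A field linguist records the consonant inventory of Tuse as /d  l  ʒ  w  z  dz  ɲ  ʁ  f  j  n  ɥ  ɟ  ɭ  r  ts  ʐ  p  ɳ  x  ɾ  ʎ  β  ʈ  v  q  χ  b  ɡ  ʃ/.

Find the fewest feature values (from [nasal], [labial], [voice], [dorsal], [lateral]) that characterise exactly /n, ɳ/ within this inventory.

[+nasal, −dorsal]

The class [+nasal], [−dorsal] has exactly /n, ɳ/ as its extension in this inventory. No smaller conjunction from the listed features achieves this: [−dorsal] alone would also admit /d, l, ʒ, z, …/; [+nasal] alone would also admit /ɲ/; and checking the remaining single features turns up none with this extension.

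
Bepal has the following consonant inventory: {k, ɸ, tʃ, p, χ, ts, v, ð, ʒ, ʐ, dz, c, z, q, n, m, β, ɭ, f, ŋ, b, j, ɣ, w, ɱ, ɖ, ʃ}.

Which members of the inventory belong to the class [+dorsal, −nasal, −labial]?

k, χ, c, q, j, ɣ

Eliminate segments failing any feature: /ɸ, tʃ, p, ts, v, ð, ʒ, ʐ, dz, z, n, m, β, ɭ, f, b, ɱ, ɖ, ʃ/ are [−dorsal]; /ŋ/ is [+nasal]; /w/ is [+labial]. The remaining /k, χ, c, q, j, ɣ/ satisfy [+dorsal], [−nasal], [−labial].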